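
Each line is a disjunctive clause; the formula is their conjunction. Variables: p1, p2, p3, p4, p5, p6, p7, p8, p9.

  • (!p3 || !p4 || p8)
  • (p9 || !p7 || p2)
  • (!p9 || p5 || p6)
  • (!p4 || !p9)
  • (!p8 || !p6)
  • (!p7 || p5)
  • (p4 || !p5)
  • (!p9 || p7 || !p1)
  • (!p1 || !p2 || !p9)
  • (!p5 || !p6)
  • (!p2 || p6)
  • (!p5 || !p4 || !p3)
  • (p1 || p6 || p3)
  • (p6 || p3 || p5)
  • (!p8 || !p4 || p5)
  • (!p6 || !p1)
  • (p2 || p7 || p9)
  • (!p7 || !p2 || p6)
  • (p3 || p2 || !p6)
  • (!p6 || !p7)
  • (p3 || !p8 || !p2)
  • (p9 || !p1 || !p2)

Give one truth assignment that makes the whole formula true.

p1 = 0  p2 = 1  p3 = 1  p4 = 0  p5 = 0  p6 = 1  p7 = 0  p8 = 0  p9 = 0

Check each clause:
  1. (!p4 || p8 || !p3) — !p4 is true.
  2. (p9 || p2 || !p7) — p2 is true.
  3. (!p9 || p6 || p5) — p6 is true.
  4. (!p9 || !p4) — !p4 is true.
  5. (!p6 || !p8) — !p8 is true.
  6. (p5 || !p7) — !p7 is true.
  7. (p4 || !p5) — !p5 is true.
  8. (!p9 || p7 || !p1) — !p9 is true.
  9. (!p1 || !p2 || !p9) — !p1 is true.
  10. (!p5 || !p6) — !p5 is true.
  11. (p6 || !p2) — p6 is true.
  12. (!p4 || !p5 || !p3) — !p5 is true.
  13. (p6 || p3 || p1) — p3 is true.
  14. (p3 || p6 || p5) — p3 is true.
  15. (!p4 || !p8 || p5) — !p8 is true.
  16. (!p1 || !p6) — !p1 is true.
  17. (p2 || p9 || p7) — p2 is true.
  18. (p6 || !p7 || !p2) — !p7 is true.
  19. (p3 || !p6 || p2) — p2 is true.
  20. (!p7 || !p6) — !p7 is true.
  21. (!p8 || !p2 || p3) — !p8 is true.
  22. (!p1 || !p2 || p9) — !p1 is true.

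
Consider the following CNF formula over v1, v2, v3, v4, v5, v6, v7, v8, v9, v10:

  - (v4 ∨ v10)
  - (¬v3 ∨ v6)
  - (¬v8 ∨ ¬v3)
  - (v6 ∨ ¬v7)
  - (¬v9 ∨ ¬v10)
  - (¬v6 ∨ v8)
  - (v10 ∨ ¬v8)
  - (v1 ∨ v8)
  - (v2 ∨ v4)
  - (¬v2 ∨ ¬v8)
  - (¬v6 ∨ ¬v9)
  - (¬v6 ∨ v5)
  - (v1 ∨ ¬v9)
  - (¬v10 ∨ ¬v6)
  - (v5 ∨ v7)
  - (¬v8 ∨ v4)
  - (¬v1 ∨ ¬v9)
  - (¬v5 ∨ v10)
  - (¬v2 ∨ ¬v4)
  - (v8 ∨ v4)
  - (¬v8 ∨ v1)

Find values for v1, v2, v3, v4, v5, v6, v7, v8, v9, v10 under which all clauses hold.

v1 = T, v2 = F, v3 = F, v4 = T, v5 = T, v6 = F, v7 = F, v8 = T, v9 = F, v10 = T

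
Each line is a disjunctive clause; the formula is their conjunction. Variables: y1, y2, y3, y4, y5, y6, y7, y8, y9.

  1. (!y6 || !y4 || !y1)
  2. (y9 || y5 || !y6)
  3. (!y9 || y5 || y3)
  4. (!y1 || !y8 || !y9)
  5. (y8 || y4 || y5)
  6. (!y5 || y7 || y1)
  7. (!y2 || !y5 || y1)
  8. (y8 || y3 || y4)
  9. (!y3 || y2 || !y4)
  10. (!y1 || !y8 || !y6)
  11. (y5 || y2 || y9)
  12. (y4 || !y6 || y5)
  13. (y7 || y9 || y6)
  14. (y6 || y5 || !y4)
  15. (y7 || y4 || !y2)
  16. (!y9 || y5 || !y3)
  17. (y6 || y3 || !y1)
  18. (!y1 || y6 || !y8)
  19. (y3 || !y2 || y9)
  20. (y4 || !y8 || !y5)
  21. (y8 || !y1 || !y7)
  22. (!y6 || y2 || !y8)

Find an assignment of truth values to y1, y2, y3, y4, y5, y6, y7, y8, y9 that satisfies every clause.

y1=T  y2=F  y3=T  y4=F  y5=T  y6=T  y7=F  y8=F  y9=T

Check each clause:
  1. (!y1 || !y4 || !y6) — !y4 is true.
  2. (y5 || y9 || !y6) — y9 is true.
  3. (y3 || y5 || !y9) — y3 is true.
  4. (!y1 || !y9 || !y8) — !y8 is true.
  5. (y8 || y4 || y5) — y5 is true.
  6. (!y5 || y1 || y7) — y1 is true.
  7. (!y5 || !y2 || y1) — y1 is true.
  8. (y3 || y4 || y8) — y3 is true.
  9. (!y4 || !y3 || y2) — !y4 is true.
  10. (!y8 || !y1 || !y6) — !y8 is true.
  11. (y2 || y9 || y5) — y9 is true.
  12. (y4 || !y6 || y5) — y5 is true.
  13. (y9 || y6 || y7) — y9 is true.
  14. (!y4 || y6 || y5) — !y4 is true.
  15. (!y2 || y4 || y7) — !y2 is true.
  16. (!y3 || !y9 || y5) — y5 is true.
  17. (!y1 || y6 || y3) — y3 is true.
  18. (!y8 || y6 || !y1) — !y8 is true.
  19. (y3 || !y2 || y9) — y9 is true.
  20. (y4 || !y5 || !y8) — !y8 is true.
  21. (!y1 || y8 || !y7) — !y7 is true.
  22. (y2 || !y8 || !y6) — !y8 is true.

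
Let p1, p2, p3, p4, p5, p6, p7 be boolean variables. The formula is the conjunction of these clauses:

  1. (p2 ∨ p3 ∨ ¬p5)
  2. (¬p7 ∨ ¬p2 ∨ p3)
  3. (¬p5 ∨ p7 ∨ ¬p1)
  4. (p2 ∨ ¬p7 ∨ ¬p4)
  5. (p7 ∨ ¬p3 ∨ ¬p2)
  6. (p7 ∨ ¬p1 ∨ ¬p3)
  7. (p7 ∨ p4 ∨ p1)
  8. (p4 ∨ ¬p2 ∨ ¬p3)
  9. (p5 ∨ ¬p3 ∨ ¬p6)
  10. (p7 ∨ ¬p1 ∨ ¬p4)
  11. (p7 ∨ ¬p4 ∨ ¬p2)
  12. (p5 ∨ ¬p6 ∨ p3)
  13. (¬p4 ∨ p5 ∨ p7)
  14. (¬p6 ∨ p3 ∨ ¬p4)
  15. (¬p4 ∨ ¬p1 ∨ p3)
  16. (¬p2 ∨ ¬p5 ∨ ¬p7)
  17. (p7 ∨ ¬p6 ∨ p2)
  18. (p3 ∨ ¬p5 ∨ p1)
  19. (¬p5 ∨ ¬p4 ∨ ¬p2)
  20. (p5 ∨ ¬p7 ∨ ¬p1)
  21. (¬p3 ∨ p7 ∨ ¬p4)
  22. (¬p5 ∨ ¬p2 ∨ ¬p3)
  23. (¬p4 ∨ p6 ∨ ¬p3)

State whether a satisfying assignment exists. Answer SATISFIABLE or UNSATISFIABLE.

SATISFIABLE

Branch on p1: take p1 = True.
For the remaining variables, p2 = False, p3 = True, p4 = False, p5 = True, p6 = False, p7 = True works.
So p1=T, p2=F, p3=T, p4=F, p5=T, p6=F, p7=T is a satisfying assignment.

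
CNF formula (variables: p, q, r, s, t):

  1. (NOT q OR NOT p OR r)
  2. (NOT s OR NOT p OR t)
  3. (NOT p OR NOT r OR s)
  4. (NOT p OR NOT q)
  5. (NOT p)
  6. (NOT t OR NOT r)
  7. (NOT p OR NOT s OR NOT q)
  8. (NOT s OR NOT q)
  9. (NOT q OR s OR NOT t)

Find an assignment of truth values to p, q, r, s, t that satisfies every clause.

p = False  q = False  r = True  s = False  t = False

Unit propagation: (NOT p) forces p = False.
q occurs only negated in the remaining clauses — set q = False.
Pure literal: t appears only negated; assign t = False.
r, s are now unconstrained; take r = True, s = False.
Every clause has at least one true literal under this assignment.
Check each clause:
  1. (NOT q OR NOT p OR r) — r is true.
  2. (NOT s OR t OR NOT p) — NOT s is true.
  3. (NOT p OR NOT r OR s) — NOT p is true.
  4. (NOT q OR NOT p) — NOT p is true.
  5. (NOT p) — NOT p is true.
  6. (NOT t OR NOT r) — NOT t is true.
  7. (NOT q OR NOT s OR NOT p) — NOT s is true.
  8. (NOT q OR NOT s) — NOT s is true.
  9. (NOT q OR NOT t OR s) — NOT t is true.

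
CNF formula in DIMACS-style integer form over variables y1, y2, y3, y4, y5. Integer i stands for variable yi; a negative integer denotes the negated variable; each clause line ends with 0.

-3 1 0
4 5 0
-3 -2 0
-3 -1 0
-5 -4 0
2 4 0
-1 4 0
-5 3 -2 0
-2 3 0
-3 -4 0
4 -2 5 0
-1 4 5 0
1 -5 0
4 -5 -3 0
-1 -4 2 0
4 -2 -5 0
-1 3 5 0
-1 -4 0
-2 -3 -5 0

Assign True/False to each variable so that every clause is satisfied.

y1 = F, y2 = F, y3 = F, y4 = T, y5 = F

Branch on y1: take y1 = False.
  then y3 is forced to False.
  then y2 is forced to False.
  then y4 is forced to True.
  then y5 is forced to False.
Every clause has at least one true literal under this assignment.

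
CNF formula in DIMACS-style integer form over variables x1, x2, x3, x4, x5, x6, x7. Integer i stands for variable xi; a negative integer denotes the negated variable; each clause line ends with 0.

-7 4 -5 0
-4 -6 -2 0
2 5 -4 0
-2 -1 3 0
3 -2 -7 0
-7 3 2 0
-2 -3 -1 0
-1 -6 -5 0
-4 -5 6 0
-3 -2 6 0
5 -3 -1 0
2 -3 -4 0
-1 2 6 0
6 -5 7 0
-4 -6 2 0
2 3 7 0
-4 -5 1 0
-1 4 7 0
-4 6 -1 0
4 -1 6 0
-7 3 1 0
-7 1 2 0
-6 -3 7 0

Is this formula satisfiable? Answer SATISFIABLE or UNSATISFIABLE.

SATISFIABLE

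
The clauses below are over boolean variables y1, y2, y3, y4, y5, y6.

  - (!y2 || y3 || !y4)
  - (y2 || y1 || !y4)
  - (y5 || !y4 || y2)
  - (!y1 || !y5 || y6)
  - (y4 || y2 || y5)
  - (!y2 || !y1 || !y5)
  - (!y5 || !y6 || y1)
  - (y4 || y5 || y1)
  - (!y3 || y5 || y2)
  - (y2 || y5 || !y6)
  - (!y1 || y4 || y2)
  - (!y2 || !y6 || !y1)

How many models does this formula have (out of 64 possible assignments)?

Case analysis on y2 and y5:
  y2=1, y5=1: remaining (y1,y3,y4,y6) ∈ {(0,0,0,0); (0,1,0,0); (0,1,1,0)} — 3.
  y2=1, y5=0: 5 of the 16 assignments to (y1,y3,y4,y6) work.
  y2=0, y5=1: remaining (y1,y3,y4,y6) ∈ {(0,0,0,0); (0,1,0,0); (1,0,1,1); (1,1,1,1)} — 4.
  y2=0, y5=0: a clause becomes empty — 0.
Total: 3 + 5 + 4 + 0 = 12.

12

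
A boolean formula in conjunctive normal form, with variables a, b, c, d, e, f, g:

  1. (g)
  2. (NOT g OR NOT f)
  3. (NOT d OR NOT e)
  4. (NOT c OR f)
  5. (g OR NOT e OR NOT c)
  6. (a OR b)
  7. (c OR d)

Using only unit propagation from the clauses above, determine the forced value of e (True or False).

False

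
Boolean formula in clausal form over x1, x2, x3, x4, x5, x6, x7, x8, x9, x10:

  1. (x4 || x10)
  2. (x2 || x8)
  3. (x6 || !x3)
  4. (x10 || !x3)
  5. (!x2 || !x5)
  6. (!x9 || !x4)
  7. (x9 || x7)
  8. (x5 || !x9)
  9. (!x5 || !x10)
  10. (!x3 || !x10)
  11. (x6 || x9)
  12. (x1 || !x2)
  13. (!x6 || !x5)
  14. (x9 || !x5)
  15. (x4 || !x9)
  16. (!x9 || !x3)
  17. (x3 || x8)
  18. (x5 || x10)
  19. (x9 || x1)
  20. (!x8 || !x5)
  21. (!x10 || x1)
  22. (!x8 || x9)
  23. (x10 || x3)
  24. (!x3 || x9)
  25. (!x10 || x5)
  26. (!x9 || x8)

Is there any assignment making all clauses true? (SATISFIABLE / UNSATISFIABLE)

UNSATISFIABLE

x9 = True:
  propagation gives x4=False; an empty clause results — contradiction.
x9 = False:
  propagation gives x7=True, x6=True, x5=False, x10=True; an empty clause results — contradiction.
Every branch closes, so no satisfying assignment exists.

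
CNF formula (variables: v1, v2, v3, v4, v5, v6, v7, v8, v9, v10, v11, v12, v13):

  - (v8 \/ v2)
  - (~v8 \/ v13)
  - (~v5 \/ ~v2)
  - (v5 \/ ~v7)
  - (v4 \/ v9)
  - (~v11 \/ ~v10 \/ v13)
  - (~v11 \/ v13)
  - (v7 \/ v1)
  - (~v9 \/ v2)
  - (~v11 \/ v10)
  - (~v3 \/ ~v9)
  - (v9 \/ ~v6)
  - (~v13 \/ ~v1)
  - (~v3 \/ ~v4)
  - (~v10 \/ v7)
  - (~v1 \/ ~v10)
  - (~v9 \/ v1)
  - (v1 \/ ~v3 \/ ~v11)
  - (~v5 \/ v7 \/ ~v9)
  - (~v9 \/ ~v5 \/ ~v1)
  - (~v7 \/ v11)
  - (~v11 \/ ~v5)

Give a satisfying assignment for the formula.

v1=T, v2=T, v3=F, v4=F, v5=F, v6=T, v7=F, v8=F, v9=T, v10=F, v11=F, v12=F, v13=F

Pure literal: v3 appears only negated; assign v3 = False.
Branch on v1: take v1 = True.
  then v13 is forced to False.
  then v8 is forced to False.
  then v2 is forced to True.
  then v5 is forced to False.
  then v7 is forced to False.
  then v11 is forced to False.
  then v10 is forced to False.
Set v4 = False and propagate.
  then v9 is forced to True.
v6, v12 are now unconstrained; take v6 = True, v12 = False.
Check each clause:
  1. (v2 \/ v8) — v2 is true.
  2. (v13 \/ ~v8) — ~v8 is true.
  3. (~v5 \/ ~v2) — ~v5 is true.
  4. (v5 \/ ~v7) — ~v7 is true.
  5. (v4 \/ v9) — v9 is true.
  6. (~v10 \/ v13 \/ ~v11) — ~v11 is true.
  7. (~v11 \/ v13) — ~v11 is true.
  8. (v1 \/ v7) — v1 is true.
  9. (v2 \/ ~v9) — v2 is true.
  10. (v10 \/ ~v11) — ~v11 is true.
  11. (~v3 \/ ~v9) — ~v3 is true.
  12. (v9 \/ ~v6) — v9 is true.
  13. (~v1 \/ ~v13) — ~v13 is true.
  14. (~v4 \/ ~v3) — ~v4 is true.
  15. (v7 \/ ~v10) — ~v10 is true.
  16. (~v1 \/ ~v10) — ~v10 is true.
  17. (~v9 \/ v1) — v1 is true.
  18. (~v3 \/ v1 \/ ~v11) — ~v11 is true.
  19. (~v5 \/ ~v9 \/ v7) — ~v5 is true.
  20. (~v5 \/ ~v1 \/ ~v9) — ~v5 is true.
  21. (~v7 \/ v11) — ~v7 is true.
  22. (~v5 \/ ~v11) — ~v5 is true.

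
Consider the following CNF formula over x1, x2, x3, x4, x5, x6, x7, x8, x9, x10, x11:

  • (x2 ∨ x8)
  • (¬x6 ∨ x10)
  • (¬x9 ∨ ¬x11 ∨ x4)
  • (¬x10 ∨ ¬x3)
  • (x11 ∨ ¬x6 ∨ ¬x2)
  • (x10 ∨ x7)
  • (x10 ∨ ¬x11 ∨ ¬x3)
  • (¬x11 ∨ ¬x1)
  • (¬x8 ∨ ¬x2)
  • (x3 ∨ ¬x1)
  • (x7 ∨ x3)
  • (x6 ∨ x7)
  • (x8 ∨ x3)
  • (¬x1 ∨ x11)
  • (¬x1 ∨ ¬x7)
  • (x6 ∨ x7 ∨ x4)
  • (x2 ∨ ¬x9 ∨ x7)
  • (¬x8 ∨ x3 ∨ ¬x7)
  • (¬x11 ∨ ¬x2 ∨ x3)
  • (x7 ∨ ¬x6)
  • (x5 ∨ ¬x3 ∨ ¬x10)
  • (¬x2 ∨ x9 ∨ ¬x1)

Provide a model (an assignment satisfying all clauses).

x1 = F, x2 = T, x3 = T, x4 = T, x5 = F, x6 = F, x7 = T, x8 = F, x9 = F, x10 = F, x11 = F

Check each clause:
  1. (x8 ∨ x2) — x2 is true.
  2. (x10 ∨ ¬x6) — ¬x6 is true.
  3. (x4 ∨ ¬x9 ∨ ¬x11) — x4 is true.
  4. (¬x3 ∨ ¬x10) — ¬x10 is true.
  5. (x11 ∨ ¬x2 ∨ ¬x6) — ¬x6 is true.
  6. (x10 ∨ x7) — x7 is true.
  7. (x10 ∨ ¬x11 ∨ ¬x3) — ¬x11 is true.
  8. (¬x11 ∨ ¬x1) — ¬x11 is true.
  9. (¬x2 ∨ ¬x8) — ¬x8 is true.
  10. (¬x1 ∨ x3) — x3 is true.
  11. (x3 ∨ x7) — x3 is true.
  12. (x6 ∨ x7) — x7 is true.
  13. (x8 ∨ x3) — x3 is true.
  14. (x11 ∨ ¬x1) — ¬x1 is true.
  15. (¬x1 ∨ ¬x7) — ¬x1 is true.
  16. (x4 ∨ x6 ∨ x7) — x4 is true.
  17. (x2 ∨ x7 ∨ ¬x9) — x2 is true.
  18. (¬x8 ∨ ¬x7 ∨ x3) — ¬x8 is true.
  19. (¬x11 ∨ ¬x2 ∨ x3) — x3 is true.
  20. (x7 ∨ ¬x6) — ¬x6 is true.
  21. (¬x3 ∨ x5 ∨ ¬x10) — ¬x10 is true.
  22. (¬x2 ∨ ¬x1 ∨ x9) — ¬x1 is true.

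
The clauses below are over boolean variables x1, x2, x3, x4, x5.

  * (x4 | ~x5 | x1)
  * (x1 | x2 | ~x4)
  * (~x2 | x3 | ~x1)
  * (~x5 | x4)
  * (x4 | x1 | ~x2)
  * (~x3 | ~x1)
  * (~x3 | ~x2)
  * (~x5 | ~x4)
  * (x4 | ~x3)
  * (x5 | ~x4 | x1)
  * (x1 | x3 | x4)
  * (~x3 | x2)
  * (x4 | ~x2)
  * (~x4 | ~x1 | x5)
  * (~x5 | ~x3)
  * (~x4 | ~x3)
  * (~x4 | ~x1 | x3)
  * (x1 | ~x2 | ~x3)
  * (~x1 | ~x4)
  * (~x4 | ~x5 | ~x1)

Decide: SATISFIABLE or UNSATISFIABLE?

SATISFIABLE

Branch on x1: take x1 = True.
  then x3 is forced to False.
  then x2 is forced to False.
  then x4 is forced to False.
  then x5 is forced to False.
So x1=T, x2=F, x3=F, x4=F, x5=F is a satisfying assignment.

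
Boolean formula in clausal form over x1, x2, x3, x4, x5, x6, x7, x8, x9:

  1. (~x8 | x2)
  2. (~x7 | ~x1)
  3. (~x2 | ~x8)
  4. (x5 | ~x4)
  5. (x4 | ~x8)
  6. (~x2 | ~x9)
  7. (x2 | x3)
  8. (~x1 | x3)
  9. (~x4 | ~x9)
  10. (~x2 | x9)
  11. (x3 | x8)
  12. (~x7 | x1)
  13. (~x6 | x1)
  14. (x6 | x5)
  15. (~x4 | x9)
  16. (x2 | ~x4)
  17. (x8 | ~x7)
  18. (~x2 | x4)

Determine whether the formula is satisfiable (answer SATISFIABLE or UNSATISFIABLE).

SATISFIABLE

x3 occurs only positively in the remaining clauses — set x3 = True.
x5 occurs only positively in the remaining clauses — set x5 = True.
Branch on x1: take x1 = True.
  then x7 is forced to False.
Try x2 = False.
  then x8 is forced to False.
  then x4 is forced to False.
x6, x9 are now unconstrained; take x6 = True, x9 = False.
Every clause has at least one true literal under this assignment.
So x1 = T, x2 = F, x3 = T, x4 = F, x5 = T, x6 = T, x7 = F, x8 = F, x9 = F is a satisfying assignment.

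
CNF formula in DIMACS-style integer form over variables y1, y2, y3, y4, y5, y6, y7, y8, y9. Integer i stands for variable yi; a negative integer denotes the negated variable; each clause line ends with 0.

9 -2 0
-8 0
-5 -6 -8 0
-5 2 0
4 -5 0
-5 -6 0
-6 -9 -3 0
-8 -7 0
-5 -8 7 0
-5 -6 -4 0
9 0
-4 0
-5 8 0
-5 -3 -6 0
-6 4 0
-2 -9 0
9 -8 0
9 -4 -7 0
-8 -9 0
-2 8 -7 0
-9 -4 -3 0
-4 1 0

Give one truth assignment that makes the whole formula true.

y1 = F, y2 = F, y3 = F, y4 = F, y5 = F, y6 = F, y7 = T, y8 = F, y9 = T

Check each clause:
  1. (y9 \/ ~y2) — y9 is true.
  2. (~y8) — ~y8 is true.
  3. (~y6 \/ ~y5 \/ ~y8) — ~y8 is true.
  4. (y2 \/ ~y5) — ~y5 is true.
  5. (y4 \/ ~y5) — ~y5 is true.
  6. (~y6 \/ ~y5) — ~y6 is true.
  7. (~y9 \/ ~y6 \/ ~y3) — ~y6 is true.
  8. (~y8 \/ ~y7) — ~y8 is true.
  9. (y7 \/ ~y8 \/ ~y5) — ~y8 is true.
  10. (~y6 \/ ~y4 \/ ~y5) — ~y6 is true.
  11. (y9) — y9 is true.
  12. (~y4) — ~y4 is true.
  13. (~y5 \/ y8) — ~y5 is true.
  14. (~y5 \/ ~y3 \/ ~y6) — ~y6 is true.
  15. (y4 \/ ~y6) — ~y6 is true.
  16. (~y9 \/ ~y2) — ~y2 is true.
  17. (y9 \/ ~y8) — ~y8 is true.
  18. (y9 \/ ~y7 \/ ~y4) — y9 is true.
  19. (~y9 \/ ~y8) — ~y8 is true.
  20. (~y2 \/ ~y7 \/ y8) — ~y2 is true.
  21. (~y9 \/ ~y3 \/ ~y4) — ~y4 is true.
  22. (y1 \/ ~y4) — ~y4 is true.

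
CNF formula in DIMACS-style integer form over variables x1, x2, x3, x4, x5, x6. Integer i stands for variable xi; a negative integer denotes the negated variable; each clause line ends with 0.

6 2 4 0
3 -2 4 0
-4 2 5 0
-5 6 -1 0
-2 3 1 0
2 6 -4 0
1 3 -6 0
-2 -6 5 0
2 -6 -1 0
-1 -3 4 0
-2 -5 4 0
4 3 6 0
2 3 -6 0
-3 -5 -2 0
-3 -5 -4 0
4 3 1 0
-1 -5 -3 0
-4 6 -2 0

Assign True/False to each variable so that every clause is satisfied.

x1 = False  x2 = False  x3 = True  x4 = False  x5 = False  x6 = True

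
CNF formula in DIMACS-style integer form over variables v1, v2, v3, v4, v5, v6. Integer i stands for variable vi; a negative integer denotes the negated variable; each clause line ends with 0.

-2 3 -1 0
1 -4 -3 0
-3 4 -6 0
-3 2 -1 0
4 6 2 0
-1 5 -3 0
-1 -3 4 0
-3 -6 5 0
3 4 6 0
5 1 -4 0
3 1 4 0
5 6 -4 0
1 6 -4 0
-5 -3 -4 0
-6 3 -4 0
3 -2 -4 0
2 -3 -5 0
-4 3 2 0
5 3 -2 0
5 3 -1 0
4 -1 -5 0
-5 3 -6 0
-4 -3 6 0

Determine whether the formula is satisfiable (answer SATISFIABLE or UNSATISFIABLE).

Branch on v1: take v1 = False.
The remaining clauses are satisfied by v2 = True, v3 = True, v4 = False, v5 = False, v6 = False.
Every clause has at least one true literal under this assignment.
So v1=F, v2=T, v3=T, v4=F, v5=F, v6=F is a satisfying assignment.

SATISFIABLE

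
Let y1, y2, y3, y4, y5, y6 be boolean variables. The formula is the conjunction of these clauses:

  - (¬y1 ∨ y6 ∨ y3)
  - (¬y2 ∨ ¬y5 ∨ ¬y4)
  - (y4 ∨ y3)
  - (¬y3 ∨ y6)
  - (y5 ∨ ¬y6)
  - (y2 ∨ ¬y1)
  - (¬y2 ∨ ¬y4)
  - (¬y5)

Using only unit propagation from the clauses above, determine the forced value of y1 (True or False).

(¬y5) is a unit clause: y5 = False.
In (y5 ∨ ¬y6), y5 is now false; ¬y6 must hold, so y6 = False.
From (¬y3 ∨ y6) and y6 = False: y3 = False.
From (¬y1 ∨ y6 ∨ y3) and y3 = False, y6 = False: y1 = False.

False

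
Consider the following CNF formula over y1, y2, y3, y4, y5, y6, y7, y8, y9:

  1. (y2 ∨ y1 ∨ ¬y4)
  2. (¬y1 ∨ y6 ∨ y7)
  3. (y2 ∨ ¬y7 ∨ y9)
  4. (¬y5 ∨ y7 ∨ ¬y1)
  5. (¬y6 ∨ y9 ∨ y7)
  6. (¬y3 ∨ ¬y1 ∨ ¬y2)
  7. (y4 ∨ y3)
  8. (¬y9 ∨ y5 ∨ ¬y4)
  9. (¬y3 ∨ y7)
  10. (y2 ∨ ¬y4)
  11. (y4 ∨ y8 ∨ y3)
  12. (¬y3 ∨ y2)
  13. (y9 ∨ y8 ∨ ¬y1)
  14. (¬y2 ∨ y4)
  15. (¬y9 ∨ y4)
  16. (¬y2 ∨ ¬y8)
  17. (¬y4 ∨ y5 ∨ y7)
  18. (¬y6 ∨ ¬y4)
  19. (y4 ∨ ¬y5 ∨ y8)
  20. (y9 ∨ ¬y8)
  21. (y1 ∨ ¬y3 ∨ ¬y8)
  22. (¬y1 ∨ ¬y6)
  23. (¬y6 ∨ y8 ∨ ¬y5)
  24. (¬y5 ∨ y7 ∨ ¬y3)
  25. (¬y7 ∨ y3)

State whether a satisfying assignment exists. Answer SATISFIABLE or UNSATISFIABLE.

SATISFIABLE

Branch on y1: take y1 = False.
The remaining clauses are satisfied by y2 = True, y3 = True, y4 = True, y5 = True, y6 = False, y7 = True, y8 = False, y9 = True.
So y1=F  y2=T  y3=T  y4=T  y5=T  y6=F  y7=T  y8=F  y9=T is a satisfying assignment.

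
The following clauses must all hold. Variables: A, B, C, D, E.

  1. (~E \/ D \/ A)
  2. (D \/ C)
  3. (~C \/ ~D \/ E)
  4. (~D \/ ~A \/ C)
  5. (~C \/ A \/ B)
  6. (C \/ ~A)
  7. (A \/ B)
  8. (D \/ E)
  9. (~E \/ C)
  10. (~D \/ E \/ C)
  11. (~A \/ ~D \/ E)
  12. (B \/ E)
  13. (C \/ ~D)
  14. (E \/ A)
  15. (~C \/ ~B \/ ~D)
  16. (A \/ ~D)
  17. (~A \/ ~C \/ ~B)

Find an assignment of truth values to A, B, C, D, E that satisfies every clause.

Branch on A: take A = True.
  then C is forced to True.
  then B is forced to False.
  then E is forced to True.
D is now unconstrained; take D = True.

A = T, B = F, C = T, D = T, E = T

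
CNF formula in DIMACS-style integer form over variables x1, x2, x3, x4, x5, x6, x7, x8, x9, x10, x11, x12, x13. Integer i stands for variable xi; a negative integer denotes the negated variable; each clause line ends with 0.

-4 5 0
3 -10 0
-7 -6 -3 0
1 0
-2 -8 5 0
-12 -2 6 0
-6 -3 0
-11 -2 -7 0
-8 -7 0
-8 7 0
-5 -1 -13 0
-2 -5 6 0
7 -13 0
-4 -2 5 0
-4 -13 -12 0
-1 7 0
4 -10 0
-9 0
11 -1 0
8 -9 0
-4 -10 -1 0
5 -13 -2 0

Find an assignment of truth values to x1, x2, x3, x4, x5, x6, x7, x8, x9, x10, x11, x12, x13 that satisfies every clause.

(x1) is a unit clause, so x1 = True.
(x7) is a unit clause, so x7 = True.
The clause (¬x8) is unit: x8 must be False.
Unit propagation: (¬x9) forces x9 = False.
The clause (x11) is unit: x11 must be True.
(¬x2) is a unit clause, so x2 = False.
Pure literal: x6 appears only negated; assign x6 = False.
Pure literal: x10 appears only negated; assign x10 = False.
Branch on x4: take x4 = True.
  then x5 is forced to True.
  then x13 is forced to False.
x3, x12 are now unconstrained; take x3 = False, x12 = True.

x1=True  x2=False  x3=False  x4=True  x5=True  x6=False  x7=True  x8=False  x9=False  x10=False  x11=True  x12=True  x13=False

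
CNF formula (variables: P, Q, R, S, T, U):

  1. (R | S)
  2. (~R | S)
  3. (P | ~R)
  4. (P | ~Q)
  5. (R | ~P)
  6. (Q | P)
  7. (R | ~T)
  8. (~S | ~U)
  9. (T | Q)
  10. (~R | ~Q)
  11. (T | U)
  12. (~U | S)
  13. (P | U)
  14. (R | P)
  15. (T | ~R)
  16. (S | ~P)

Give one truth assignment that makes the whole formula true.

Try P = True.
  then R is forced to True.
  then S is forced to True.
  then U is forced to False.
  then Q is forced to False.
  then T is forced to True.
Check each clause:
  1. (S | R) — R is true.
  2. (S | ~R) — S is true.
  3. (P | ~R) — P is true.
  4. (P | ~Q) — P is true.
  5. (~P | R) — R is true.
  6. (Q | P) — P is true.
  7. (R | ~T) — R is true.
  8. (~U | ~S) — ~U is true.
  9. (Q | T) — T is true.
  10. (~Q | ~R) — ~Q is true.
  11. (T | U) — T is true.
  12. (S | ~U) — ~U is true.
  13. (U | P) — P is true.
  14. (R | P) — P is true.
  15. (~R | T) — T is true.
  16. (S | ~P) — S is true.

P = T, Q = F, R = T, S = T, T = T, U = F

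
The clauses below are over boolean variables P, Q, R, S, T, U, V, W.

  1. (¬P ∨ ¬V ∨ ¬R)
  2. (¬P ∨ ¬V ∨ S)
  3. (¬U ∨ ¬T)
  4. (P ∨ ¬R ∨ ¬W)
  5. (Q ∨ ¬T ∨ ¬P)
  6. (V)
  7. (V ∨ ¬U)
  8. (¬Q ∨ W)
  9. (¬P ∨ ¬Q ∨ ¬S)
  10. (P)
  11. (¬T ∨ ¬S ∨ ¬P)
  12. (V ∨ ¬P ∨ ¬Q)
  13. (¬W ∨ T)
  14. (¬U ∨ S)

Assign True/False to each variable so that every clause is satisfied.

P = 1  Q = 0  R = 0  S = 1  T = 0  U = 1  V = 1  W = 0

Check each clause:
  1. (¬R ∨ ¬V ∨ ¬P) — ¬R is true.
  2. (¬V ∨ ¬P ∨ S) — S is true.
  3. (¬T ∨ ¬U) — ¬T is true.
  4. (¬W ∨ P ∨ ¬R) — ¬W is true.
  5. (Q ∨ ¬T ∨ ¬P) — ¬T is true.
  6. (V) — V is true.
  7. (V ∨ ¬U) — V is true.
  8. (¬Q ∨ W) — ¬Q is true.
  9. (¬Q ∨ ¬P ∨ ¬S) — ¬Q is true.
  10. (P) — P is true.
  11. (¬S ∨ ¬T ∨ ¬P) — ¬T is true.
  12. (¬Q ∨ ¬P ∨ V) — ¬Q is true.
  13. (T ∨ ¬W) — ¬W is true.
  14. (S ∨ ¬U) — S is true.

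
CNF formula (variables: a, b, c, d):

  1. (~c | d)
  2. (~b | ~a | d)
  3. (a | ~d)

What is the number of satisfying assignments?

Satisfying assignments:
  a=F b=F c=F d=F
  a=F b=T c=F d=F
  a=T b=F c=F d=F
  a=T b=F c=F d=T
  a=T b=F c=T d=T
  a=T b=T c=F d=T
  a=T b=T c=T d=T
That's 7 in total.

7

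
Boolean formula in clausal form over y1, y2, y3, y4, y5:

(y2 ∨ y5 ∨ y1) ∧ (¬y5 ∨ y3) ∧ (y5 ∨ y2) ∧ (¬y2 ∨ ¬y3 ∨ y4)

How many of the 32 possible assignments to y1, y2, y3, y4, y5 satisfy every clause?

12

Split on y2, then y5.
  y2=T, y5=T: remaining (y1,y3,y4) ∈ {(F,T,T); (T,T,T)} — 2.
  y2=T, y5=F: y1 free; 3 ways for (y3,y4) × 2^1 = 6.
  y2=F, y5=T: remaining (y1,y3,y4) ∈ {(F,T,F); (F,T,T); (T,T,F); (T,T,T)} — 4.
  y2=F, y5=F: a clause becomes empty — 0.
Total: 2 + 6 + 4 + 0 = 12.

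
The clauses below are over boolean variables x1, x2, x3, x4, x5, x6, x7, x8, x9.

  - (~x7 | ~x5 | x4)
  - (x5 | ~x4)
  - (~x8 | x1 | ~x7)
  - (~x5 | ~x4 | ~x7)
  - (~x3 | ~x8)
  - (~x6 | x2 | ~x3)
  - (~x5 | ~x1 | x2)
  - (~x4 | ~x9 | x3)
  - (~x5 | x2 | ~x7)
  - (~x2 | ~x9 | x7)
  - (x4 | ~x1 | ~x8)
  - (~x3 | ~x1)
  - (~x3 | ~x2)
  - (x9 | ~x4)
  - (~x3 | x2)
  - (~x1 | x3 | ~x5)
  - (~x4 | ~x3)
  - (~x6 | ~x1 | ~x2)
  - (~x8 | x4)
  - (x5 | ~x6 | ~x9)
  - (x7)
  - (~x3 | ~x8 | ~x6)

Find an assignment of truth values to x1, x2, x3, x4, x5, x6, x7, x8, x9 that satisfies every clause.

Unit propagation: (x7) forces x7 = True.
x6 occurs only negated in the remaining clauses — set x6 = False.
x8 occurs only negated in the remaining clauses — set x8 = False.
Try x1 = True.
  then x3 is forced to False.
  then x5 is forced to False.
  then x4 is forced to False.
x2, x9 are now unconstrained; take x2 = True, x9 = False.

x1=True, x2=True, x3=False, x4=False, x5=False, x6=False, x7=True, x8=False, x9=False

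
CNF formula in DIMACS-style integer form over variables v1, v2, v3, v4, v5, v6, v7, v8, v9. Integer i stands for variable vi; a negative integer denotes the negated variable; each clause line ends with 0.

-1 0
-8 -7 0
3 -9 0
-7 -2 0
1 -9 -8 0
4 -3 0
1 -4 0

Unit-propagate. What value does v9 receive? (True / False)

Unit clause (~v1) sets v1 = False.
In (v1 \/ ~v4), v1 is now false; ~v4 must hold, so v4 = False.
(v4 \/ ~v3): since v4 = False, the clause reduces to (~v3). v3 = False.
(v3 \/ ~v9) with v3 = False leaves only ~v9, so v9 = False.

False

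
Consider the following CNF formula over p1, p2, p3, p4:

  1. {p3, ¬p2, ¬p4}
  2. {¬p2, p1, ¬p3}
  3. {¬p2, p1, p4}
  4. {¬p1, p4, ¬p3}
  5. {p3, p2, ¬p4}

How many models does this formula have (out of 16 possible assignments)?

7

The models are:
  p1=0 p2=0 p3=0 p4=0
  p1=0 p2=0 p3=1 p4=0
  p1=0 p2=0 p3=1 p4=1
  p1=1 p2=0 p3=0 p4=0
  p1=1 p2=0 p3=1 p4=1
  p1=1 p2=1 p3=0 p4=0
  p1=1 p2=1 p3=1 p4=1
Count: 7.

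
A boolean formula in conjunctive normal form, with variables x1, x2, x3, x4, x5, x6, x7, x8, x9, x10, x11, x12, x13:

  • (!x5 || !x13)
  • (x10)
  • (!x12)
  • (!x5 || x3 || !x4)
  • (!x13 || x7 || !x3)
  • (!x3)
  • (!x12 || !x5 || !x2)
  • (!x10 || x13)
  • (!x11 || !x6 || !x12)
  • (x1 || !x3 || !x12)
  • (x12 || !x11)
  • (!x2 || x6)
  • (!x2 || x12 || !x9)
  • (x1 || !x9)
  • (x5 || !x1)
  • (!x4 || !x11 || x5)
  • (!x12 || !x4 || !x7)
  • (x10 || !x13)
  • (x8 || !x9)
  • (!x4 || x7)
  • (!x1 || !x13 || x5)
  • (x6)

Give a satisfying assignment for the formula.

x1=False, x2=True, x3=False, x4=False, x5=False, x6=True, x7=True, x8=False, x9=False, x10=True, x11=False, x12=False, x13=True

(x10) is a unit clause, so x10 = True.
(!x12) is a unit clause, so x12 = False.
Unit propagation: (!x3) forces x3 = False.
Unit propagation: (x13) forces x13 = True.
The clause (!x5) is unit: x5 must be False.
The clause (!x11) is unit: x11 must be False.
The clause (!x1) is unit: x1 must be False.
Unit propagation: (!x9) forces x9 = False.
(x6) is a unit clause, so x6 = True.
x4 occurs only negated in the remaining clauses — set x4 = False.
Pure literal: x7 appears only positively; assign x7 = True.
x2, x8 are now unconstrained; take x2 = True, x8 = False.
Every clause has at least one true literal under this assignment.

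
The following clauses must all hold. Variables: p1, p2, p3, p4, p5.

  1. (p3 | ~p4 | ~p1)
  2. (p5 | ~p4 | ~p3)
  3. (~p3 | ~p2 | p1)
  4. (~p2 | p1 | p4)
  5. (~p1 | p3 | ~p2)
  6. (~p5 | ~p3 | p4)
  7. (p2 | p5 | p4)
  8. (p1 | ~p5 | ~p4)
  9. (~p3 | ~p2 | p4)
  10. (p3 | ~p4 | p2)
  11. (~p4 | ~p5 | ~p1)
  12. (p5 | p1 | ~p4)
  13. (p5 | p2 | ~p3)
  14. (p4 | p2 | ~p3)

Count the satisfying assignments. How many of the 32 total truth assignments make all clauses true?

2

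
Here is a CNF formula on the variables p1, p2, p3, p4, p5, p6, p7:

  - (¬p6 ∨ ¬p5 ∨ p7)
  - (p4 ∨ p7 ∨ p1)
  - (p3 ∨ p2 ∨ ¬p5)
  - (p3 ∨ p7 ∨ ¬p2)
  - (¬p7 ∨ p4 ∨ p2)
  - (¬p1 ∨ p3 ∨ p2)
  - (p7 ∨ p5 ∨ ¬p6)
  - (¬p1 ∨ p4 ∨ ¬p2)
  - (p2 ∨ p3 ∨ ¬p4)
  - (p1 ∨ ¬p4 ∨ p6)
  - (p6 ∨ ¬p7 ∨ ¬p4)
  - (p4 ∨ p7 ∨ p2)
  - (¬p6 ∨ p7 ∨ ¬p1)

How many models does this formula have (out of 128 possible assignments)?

Split on p7, then p2.
  p7=T, p2=T: p3, p5 free; 4 ways for (p1,p4,p6) × 2^2 = 16.
  p7=T, p2=F: remaining (p1,p3,p4,p5,p6) ∈ {(F,T,T,F,T); (F,T,T,T,T); (T,T,T,F,T); (T,T,T,T,T)} — 4.
  p7=F, p2=T: remaining (p1,p3,p4,p5,p6) ∈ {(T,T,T,F,F); (T,T,T,T,F)} — 2.
  p7=F, p2=F: remaining (p1,p3,p4,p5,p6) ∈ {(T,T,T,F,F); (T,T,T,T,F)} — 2.
Total: 16 + 4 + 2 + 2 = 24.

24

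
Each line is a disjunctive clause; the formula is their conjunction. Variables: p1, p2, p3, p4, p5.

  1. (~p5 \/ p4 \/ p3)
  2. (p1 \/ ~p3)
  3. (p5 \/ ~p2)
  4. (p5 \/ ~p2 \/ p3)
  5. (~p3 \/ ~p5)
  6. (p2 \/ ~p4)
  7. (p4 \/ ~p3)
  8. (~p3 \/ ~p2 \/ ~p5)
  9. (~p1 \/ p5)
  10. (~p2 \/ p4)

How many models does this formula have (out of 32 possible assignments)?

3

The models are:
  p1=0 p2=0 p3=0 p4=0 p5=0
  p1=0 p2=1 p3=0 p4=1 p5=1
  p1=1 p2=1 p3=0 p4=1 p5=1
That's 3 in total.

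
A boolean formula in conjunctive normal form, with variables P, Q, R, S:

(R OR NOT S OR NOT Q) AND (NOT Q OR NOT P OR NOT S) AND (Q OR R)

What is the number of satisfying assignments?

Case analysis on Q and R:
  Q=1, R=1: remaining (P,S) ∈ {(0,0); (0,1); (1,0)} — 3.
  Q=1, R=0: remaining (P,S) ∈ {(0,0); (1,0)} — 2.
  Q=0, R=1: remaining (P,S) ∈ {(0,0); (0,1); (1,0); (1,1)} — 4.
  Q=0, R=0: a clause becomes empty — 0.
Total: 3 + 2 + 4 + 0 = 9.

9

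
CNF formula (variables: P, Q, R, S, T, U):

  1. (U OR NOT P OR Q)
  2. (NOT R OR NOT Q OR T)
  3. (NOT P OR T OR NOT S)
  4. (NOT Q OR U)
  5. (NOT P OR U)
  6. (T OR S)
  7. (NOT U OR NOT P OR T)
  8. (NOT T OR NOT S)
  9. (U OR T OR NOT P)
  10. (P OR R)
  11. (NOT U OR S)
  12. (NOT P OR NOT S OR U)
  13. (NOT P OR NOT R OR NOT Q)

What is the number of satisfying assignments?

3

The models are:
  P=0 Q=0 R=1 S=0 T=1 U=0
  P=0 Q=0 R=1 S=1 T=0 U=0
  P=0 Q=0 R=1 S=1 T=0 U=1
That's 3 in total.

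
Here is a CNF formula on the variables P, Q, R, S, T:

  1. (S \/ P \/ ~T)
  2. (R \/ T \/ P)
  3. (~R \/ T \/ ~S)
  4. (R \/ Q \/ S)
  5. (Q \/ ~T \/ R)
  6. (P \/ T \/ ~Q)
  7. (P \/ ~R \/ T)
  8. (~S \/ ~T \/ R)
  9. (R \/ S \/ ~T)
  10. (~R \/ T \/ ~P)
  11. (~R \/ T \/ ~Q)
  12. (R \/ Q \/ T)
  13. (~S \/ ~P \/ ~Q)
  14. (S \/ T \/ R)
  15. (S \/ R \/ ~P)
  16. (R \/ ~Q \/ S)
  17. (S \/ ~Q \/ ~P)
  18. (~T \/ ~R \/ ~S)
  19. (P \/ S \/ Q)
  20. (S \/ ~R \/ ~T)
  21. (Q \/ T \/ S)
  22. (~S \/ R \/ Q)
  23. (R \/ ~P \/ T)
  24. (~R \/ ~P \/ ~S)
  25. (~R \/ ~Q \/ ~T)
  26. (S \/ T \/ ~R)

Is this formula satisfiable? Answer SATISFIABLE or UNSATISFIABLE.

R = True:
  T = True:
    propagation gives S=False; an empty clause results — contradiction.
  T = False:
    propagation gives S=False; an empty clause results — contradiction.
R = False:
  S = True:
    propagation gives T=False, P=True; an empty clause results — contradiction.
  S = False:
    propagation gives Q=True; an empty clause results — contradiction.
Every branch closes, so no satisfying assignment exists.

UNSATISFIABLE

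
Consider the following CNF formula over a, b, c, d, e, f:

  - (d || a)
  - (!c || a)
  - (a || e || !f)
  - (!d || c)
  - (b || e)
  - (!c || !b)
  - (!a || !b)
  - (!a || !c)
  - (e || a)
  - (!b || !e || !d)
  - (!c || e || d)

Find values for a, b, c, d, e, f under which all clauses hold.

a=T, b=F, c=F, d=F, e=T, f=F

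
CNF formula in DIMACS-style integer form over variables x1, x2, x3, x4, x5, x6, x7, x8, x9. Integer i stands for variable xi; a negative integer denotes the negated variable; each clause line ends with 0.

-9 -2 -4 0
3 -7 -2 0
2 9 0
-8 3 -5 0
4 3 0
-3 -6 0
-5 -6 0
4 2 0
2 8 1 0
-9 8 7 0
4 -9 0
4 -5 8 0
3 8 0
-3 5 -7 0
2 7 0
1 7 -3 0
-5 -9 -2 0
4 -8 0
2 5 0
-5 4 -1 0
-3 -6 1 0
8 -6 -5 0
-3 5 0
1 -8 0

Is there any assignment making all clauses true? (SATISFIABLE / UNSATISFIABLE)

x6 occurs only negated in the remaining clauses — set x6 = False.
Try x1 = True.
For the remaining variables, x2 = False, x3 = True, x4 = True, x5 = True, x7 = True, x8 = True, x9 = True works.
So x1 = True, x2 = False, x3 = True, x4 = True, x5 = True, x6 = False, x7 = True, x8 = True, x9 = True is a satisfying assignment.

SATISFIABLE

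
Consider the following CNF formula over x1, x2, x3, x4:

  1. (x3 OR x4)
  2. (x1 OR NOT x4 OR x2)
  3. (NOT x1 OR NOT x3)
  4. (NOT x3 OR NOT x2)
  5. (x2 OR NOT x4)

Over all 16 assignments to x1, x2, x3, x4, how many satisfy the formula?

3

Satisfying assignments:
  x1=0 x2=0 x3=1 x4=0
  x1=0 x2=1 x3=0 x4=1
  x1=1 x2=1 x3=0 x4=1
That's 3 in total.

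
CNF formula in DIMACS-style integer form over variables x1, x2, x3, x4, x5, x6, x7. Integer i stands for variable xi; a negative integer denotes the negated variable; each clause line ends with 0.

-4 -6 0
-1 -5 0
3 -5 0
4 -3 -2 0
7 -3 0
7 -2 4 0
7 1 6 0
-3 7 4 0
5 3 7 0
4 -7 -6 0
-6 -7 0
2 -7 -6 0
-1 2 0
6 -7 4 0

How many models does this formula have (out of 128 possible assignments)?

8

Satisfying assignments:
  x1=0 x2=0 x3=0 x4=1 x5=0 x6=0 x7=1
  x1=0 x2=0 x3=1 x4=1 x5=0 x6=0 x7=1
  x1=0 x2=0 x3=1 x4=1 x5=1 x6=0 x7=1
  x1=0 x2=1 x3=0 x4=1 x5=0 x6=0 x7=1
  x1=0 x2=1 x3=1 x4=1 x5=0 x6=0 x7=1
  x1=0 x2=1 x3=1 x4=1 x5=1 x6=0 x7=1
  x1=1 x2=1 x3=0 x4=1 x5=0 x6=0 x7=1
  x1=1 x2=1 x3=1 x4=1 x5=0 x6=0 x7=1
That's 8 in total.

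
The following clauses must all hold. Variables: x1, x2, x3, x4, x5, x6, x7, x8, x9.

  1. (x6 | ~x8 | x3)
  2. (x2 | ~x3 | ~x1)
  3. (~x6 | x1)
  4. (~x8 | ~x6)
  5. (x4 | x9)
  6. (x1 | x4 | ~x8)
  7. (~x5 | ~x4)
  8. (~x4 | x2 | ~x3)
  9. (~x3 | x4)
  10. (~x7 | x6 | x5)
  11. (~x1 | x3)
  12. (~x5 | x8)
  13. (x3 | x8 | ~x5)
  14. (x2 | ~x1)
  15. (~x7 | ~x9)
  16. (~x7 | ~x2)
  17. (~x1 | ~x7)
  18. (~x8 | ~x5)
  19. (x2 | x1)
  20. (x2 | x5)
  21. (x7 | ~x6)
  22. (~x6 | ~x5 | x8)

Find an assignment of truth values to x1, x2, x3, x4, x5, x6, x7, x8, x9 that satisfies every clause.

x1=T  x2=T  x3=T  x4=T  x5=F  x6=F  x7=F  x8=F  x9=F

Check each clause:
  1. (x3 | x6 | ~x8) — ~x8 is true.
  2. (x2 | ~x1 | ~x3) — x2 is true.
  3. (x1 | ~x6) — x1 is true.
  4. (~x6 | ~x8) — ~x8 is true.
  5. (x9 | x4) — x4 is true.
  6. (x4 | x1 | ~x8) — ~x8 is true.
  7. (~x5 | ~x4) — ~x5 is true.
  8. (x2 | ~x4 | ~x3) — x2 is true.
  9. (~x3 | x4) — x4 is true.
  10. (x6 | x5 | ~x7) — ~x7 is true.
  11. (~x1 | x3) — x3 is true.
  12. (~x5 | x8) — ~x5 is true.
  13. (x8 | x3 | ~x5) — x3 is true.
  14. (~x1 | x2) — x2 is true.
  15. (~x7 | ~x9) — ~x7 is true.
  16. (~x7 | ~x2) — ~x7 is true.
  17. (~x7 | ~x1) — ~x7 is true.
  18. (~x8 | ~x5) — ~x8 is true.
  19. (x1 | x2) — x1 is true.
  20. (x5 | x2) — x2 is true.
  21. (~x6 | x7) — ~x6 is true.
  22. (x8 | ~x5 | ~x6) — ~x6 is true.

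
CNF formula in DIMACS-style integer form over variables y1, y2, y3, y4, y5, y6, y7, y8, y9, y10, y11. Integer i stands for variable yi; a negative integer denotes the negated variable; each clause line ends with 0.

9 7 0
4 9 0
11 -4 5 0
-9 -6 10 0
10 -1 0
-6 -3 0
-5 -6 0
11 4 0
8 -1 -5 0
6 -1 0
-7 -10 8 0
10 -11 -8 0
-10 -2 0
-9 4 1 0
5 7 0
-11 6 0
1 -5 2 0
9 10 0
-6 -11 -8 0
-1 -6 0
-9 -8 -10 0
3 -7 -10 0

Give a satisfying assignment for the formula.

y1=False  y2=True  y3=True  y4=True  y5=True  y6=False  y7=False  y8=True  y9=True  y10=False  y11=False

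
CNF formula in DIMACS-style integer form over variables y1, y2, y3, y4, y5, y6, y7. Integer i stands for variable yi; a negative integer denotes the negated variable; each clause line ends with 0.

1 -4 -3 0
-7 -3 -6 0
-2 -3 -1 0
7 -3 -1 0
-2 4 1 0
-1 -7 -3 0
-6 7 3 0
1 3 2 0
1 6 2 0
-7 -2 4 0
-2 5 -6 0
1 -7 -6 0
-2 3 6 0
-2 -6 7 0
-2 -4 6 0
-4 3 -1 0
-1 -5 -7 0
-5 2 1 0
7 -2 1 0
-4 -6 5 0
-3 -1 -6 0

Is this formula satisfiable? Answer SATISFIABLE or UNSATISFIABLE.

SATISFIABLE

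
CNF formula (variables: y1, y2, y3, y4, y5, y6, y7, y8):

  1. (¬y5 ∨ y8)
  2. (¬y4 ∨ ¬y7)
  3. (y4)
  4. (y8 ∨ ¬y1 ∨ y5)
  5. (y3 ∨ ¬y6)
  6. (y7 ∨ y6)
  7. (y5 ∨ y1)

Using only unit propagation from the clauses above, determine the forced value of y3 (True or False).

True

(y4) is a unit clause: y4 = True.
(¬y7 ∨ ¬y4): since y4 = True, the clause reduces to (¬y7). y7 = False.
From (y6 ∨ y7) and y7 = False: y6 = True.
(y3 ∨ ¬y6): since y6 = True, the clause reduces to (y3). y3 = True.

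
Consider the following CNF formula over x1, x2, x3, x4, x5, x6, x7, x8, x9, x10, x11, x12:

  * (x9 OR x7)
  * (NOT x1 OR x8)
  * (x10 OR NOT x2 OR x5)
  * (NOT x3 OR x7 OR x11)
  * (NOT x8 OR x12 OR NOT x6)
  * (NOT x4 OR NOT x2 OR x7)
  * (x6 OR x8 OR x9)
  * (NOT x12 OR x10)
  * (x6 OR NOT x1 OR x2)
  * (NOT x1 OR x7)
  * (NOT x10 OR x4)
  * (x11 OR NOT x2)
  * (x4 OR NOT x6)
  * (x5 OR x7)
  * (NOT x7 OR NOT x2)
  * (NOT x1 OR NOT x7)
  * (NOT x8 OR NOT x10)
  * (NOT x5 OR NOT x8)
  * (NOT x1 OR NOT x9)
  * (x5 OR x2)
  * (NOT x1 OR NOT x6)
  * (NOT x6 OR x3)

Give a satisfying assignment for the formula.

x1=F  x2=T  x3=F  x4=F  x5=T  x6=F  x7=F  x8=F  x9=T  x10=F  x11=T  x12=F

Pure literal: x1 appears only negated; assign x1 = False.
x11 occurs only positively in the remaining clauses — set x11 = True.
Try x2 = True.
  then x7 is forced to False.
  then x9 is forced to True.
  then x4 is forced to False.
  then x10 is forced to False.
  then x5 is forced to True.
  then x12 is forced to False.
  then x6 is forced to False.
  then x8 is forced to False.
x3 is now unconstrained; take x3 = False.
Check each clause:
  1. (x9 OR x7) — x9 is true.
  2. (x8 OR NOT x1) — NOT x1 is true.
  3. (x10 OR x5 OR NOT x2) — x5 is true.
  4. (NOT x3 OR x11 OR x7) — x11 is true.
  5. (NOT x6 OR NOT x8 OR x12) — NOT x8 is true.
  6. (NOT x2 OR NOT x4 OR x7) — NOT x4 is true.
  7. (x8 OR x6 OR x9) — x9 is true.
  8. (x10 OR NOT x12) — NOT x12 is true.
  9. (x2 OR NOT x1 OR x6) — x2 is true.
  10. (NOT x1 OR x7) — NOT x1 is true.
  11. (NOT x10 OR x4) — NOT x10 is true.
  12. (NOT x2 OR x11) — x11 is true.
  13. (x4 OR NOT x6) — NOT x6 is true.
  14. (x7 OR x5) — x5 is true.
  15. (NOT x7 OR NOT x2) — NOT x7 is true.
  16. (NOT x7 OR NOT x1) — NOT x7 is true.
  17. (NOT x8 OR NOT x10) — NOT x8 is true.
  18. (NOT x5 OR NOT x8) — NOT x8 is true.
  19. (NOT x9 OR NOT x1) — NOT x1 is true.
  20. (x2 OR x5) — x2 is true.
  21. (NOT x6 OR NOT x1) — NOT x6 is true.
  22. (x3 OR NOT x6) — NOT x6 is true.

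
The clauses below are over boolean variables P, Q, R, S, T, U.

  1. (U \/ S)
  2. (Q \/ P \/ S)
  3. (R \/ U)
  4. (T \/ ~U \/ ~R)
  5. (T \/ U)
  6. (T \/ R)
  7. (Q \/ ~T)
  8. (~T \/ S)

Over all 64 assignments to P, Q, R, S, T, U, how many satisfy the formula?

6

The models are:
  P=F Q=T R=F S=T T=T U=T
  P=F Q=T R=T S=T T=T U=F
  P=F Q=T R=T S=T T=T U=T
  P=T Q=T R=F S=T T=T U=T
  P=T Q=T R=T S=T T=T U=F
  P=T Q=T R=T S=T T=T U=T
Count: 6.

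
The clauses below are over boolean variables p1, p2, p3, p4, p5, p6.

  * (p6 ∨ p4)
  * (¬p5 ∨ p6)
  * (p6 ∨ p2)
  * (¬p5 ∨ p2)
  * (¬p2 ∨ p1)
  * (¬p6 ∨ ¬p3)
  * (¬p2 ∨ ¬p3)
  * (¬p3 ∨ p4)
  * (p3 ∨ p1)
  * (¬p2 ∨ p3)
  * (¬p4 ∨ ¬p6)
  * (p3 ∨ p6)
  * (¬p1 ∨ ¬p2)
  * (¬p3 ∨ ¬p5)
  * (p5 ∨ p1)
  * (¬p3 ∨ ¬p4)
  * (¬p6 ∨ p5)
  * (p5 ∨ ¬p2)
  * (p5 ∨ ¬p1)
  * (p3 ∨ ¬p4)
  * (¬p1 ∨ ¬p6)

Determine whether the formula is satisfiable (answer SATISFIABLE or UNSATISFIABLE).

UNSATISFIABLE

p3 = True:
  propagation gives p6=False, p4=True; an empty clause results — contradiction.
p3 = False:
  propagation gives p1=True, p2=False, p6=True; an empty clause results — contradiction.
Every branch closes, so no satisfying assignment exists.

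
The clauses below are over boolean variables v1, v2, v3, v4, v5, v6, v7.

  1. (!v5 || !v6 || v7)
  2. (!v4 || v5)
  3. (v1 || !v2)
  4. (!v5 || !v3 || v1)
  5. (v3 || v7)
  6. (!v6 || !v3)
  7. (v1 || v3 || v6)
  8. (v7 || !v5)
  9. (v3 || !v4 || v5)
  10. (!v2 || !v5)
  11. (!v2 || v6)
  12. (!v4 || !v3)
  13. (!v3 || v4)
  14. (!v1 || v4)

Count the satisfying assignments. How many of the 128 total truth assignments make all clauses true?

5

The models are:
  v1=0 v2=0 v3=0 v4=0 v5=0 v6=1 v7=1
  v1=0 v2=0 v3=0 v4=0 v5=1 v6=1 v7=1
  v1=0 v2=0 v3=0 v4=1 v5=1 v6=1 v7=1
  v1=1 v2=0 v3=0 v4=1 v5=1 v6=0 v7=1
  v1=1 v2=0 v3=0 v4=1 v5=1 v6=1 v7=1
Count: 5.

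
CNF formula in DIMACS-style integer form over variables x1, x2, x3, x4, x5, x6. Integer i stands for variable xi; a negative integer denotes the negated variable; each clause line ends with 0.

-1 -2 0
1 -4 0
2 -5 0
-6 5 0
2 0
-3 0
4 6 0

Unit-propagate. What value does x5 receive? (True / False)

True

Unit clause (x2) sets x2 = True.
In (NOT x2 OR NOT x1), NOT x2 is now false; NOT x1 must hold, so x1 = False.
From (x1 OR NOT x4) and x1 = False: x4 = False.
(NOT x3) stands alone — x3 = False.
From (x4 OR x6) and x4 = False: x6 = True.
(x5 OR NOT x6): since x6 = True, the clause reduces to (x5). x5 = True.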